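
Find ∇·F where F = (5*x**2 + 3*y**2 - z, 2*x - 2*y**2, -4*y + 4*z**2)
10*x - 4*y + 8*z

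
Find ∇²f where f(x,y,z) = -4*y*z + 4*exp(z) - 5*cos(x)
4*exp(z) + 5*cos(x)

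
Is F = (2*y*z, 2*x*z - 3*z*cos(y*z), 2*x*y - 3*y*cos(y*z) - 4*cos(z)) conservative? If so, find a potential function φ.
Yes, F is conservative. φ = 2*x*y*z - 4*sin(z) - 3*sin(y*z)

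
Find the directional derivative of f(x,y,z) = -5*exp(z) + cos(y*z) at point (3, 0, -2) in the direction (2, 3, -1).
5*sqrt(14)*exp(-2)/14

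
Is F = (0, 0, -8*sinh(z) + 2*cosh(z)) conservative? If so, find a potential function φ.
Yes, F is conservative. φ = 2*sinh(z) - 8*cosh(z)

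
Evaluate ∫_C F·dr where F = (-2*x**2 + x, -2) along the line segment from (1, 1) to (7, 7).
-216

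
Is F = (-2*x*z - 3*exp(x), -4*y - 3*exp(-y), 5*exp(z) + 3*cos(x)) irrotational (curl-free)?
No, ∇×F = (0, -2*x + 3*sin(x), 0)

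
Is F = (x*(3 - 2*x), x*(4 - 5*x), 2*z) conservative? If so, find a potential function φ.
No, ∇×F = (0, 0, 4 - 10*x) ≠ 0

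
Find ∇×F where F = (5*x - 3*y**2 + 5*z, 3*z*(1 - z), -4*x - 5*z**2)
(6*z - 3, 9, 6*y)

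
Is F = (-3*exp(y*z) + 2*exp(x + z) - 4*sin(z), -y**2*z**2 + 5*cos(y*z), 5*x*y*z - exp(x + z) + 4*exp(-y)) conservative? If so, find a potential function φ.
No, ∇×F = (5*x*z + 2*y**2*z + 5*y*sin(y*z) - 4*exp(-y), -5*y*z - 3*y*exp(y*z) + 3*exp(x + z) - 4*cos(z), 3*z*exp(y*z)) ≠ 0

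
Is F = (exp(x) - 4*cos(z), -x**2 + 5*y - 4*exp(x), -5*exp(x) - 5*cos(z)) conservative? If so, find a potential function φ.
No, ∇×F = (0, 5*exp(x) + 4*sin(z), -2*x - 4*exp(x)) ≠ 0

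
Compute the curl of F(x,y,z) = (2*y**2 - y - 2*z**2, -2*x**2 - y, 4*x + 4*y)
(4, -4*z - 4, -4*x - 4*y + 1)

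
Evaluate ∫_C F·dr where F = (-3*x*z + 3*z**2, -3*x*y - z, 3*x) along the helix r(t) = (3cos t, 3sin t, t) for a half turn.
-9*pi**2 - 27*pi/4 - 12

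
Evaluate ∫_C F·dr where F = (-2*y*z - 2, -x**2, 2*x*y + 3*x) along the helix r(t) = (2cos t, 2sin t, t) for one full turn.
8*pi**2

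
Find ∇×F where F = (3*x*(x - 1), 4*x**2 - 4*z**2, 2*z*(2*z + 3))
(8*z, 0, 8*x)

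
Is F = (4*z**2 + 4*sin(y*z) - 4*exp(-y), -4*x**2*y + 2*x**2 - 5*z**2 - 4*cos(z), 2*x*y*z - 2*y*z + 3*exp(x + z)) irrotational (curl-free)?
No, ∇×F = (2*x*z + 8*z - 4*sin(z), -2*y*z + 4*y*cos(y*z) + 8*z - 3*exp(x + z), -8*x*y + 4*x - 4*z*cos(y*z) - 4*exp(-y))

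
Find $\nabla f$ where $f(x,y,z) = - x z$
(-z, 0, -x)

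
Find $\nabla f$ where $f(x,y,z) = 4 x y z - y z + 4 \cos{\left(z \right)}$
(4*y*z, z*(4*x - 1), 4*x*y - y - 4*sin(z))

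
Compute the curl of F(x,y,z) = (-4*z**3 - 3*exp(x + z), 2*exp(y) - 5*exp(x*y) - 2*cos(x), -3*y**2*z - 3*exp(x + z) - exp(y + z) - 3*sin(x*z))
(-6*y*z - exp(y + z), 3*z*(-4*z + cos(x*z)), -5*y*exp(x*y) + 2*sin(x))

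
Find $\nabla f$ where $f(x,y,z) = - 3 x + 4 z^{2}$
(-3, 0, 8*z)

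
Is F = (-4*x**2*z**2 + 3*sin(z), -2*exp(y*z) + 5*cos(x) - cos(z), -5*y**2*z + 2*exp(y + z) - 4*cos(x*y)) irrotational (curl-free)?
No, ∇×F = (4*x*sin(x*y) - 10*y*z + 2*y*exp(y*z) + 2*exp(y + z) - sin(z), -8*x**2*z - 4*y*sin(x*y) + 3*cos(z), -5*sin(x))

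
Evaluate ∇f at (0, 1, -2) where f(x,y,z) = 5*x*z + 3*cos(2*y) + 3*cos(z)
(-10, -6*sin(2), 3*sin(2))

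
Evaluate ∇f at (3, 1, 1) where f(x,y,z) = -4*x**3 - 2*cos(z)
(-108, 0, 2*sin(1))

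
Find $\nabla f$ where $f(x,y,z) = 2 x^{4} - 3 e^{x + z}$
(8*x**3 - 3*exp(x + z), 0, -3*exp(x + z))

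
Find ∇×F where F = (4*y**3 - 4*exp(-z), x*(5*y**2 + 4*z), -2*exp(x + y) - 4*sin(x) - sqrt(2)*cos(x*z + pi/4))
(-4*x - 2*exp(x + y), -sqrt(2)*z*sin(x*z + pi/4) + 2*exp(x + y) + 4*cos(x) + 4*exp(-z), -7*y**2 + 4*z)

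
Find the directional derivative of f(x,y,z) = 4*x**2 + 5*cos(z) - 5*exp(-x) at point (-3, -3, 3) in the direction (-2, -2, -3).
sqrt(17)*(-10*exp(3) + 15*sin(3) + 48)/17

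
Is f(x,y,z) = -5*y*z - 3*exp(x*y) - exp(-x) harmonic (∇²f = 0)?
No, ∇²f = (3*(-x**2 - y**2)*exp(x*y + x) - 1)*exp(-x)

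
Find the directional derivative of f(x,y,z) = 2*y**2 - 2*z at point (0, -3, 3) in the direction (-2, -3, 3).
15*sqrt(22)/11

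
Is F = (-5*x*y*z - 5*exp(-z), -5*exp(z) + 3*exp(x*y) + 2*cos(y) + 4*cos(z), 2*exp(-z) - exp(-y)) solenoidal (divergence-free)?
No, ∇·F = 3*x*exp(x*y) - 5*y*z - 2*sin(y) - 2*exp(-z)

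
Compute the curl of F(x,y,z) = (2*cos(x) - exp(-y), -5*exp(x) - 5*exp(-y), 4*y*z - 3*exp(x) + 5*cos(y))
(4*z - 5*sin(y), 3*exp(x), -5*exp(x) - exp(-y))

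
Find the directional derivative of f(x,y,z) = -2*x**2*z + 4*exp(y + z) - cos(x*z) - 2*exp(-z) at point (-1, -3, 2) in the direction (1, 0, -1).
sqrt(2)*(-3*exp(2)*sin(2) - 4*E - 2 + 10*exp(2))*exp(-2)/2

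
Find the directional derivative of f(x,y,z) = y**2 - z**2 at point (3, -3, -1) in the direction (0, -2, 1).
14*sqrt(5)/5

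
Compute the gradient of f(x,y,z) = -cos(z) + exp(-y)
(0, -exp(-y), sin(z))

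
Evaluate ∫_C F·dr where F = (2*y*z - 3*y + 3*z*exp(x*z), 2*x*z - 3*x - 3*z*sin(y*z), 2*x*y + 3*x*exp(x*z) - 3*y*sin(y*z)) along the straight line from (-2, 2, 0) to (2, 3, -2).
-60 + 3*exp(-4) + 3*cos(6)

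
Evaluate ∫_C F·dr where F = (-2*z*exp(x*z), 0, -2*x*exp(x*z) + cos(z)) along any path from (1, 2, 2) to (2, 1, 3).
-2*exp(6) - sin(2) + sin(3) + 2*exp(2)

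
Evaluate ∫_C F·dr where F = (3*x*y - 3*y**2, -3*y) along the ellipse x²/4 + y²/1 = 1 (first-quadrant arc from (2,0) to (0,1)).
-3/2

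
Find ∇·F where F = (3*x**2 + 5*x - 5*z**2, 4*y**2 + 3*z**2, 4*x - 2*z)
6*x + 8*y + 3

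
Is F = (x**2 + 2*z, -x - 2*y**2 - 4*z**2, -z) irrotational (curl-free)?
No, ∇×F = (8*z, 2, -1)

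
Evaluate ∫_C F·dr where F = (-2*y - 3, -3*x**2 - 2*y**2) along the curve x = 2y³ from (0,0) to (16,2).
-6736/21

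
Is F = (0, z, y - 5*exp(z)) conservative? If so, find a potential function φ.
Yes, F is conservative. φ = y*z - 5*exp(z)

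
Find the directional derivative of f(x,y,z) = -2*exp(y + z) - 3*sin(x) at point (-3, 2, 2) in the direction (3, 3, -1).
-sqrt(19)*(9*cos(3) + 4*exp(4))/19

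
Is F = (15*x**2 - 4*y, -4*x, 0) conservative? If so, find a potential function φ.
Yes, F is conservative. φ = x*(5*x**2 - 4*y)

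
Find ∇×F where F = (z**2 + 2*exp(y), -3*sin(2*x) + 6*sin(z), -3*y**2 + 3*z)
(-6*y - 6*cos(z), 2*z, -2*exp(y) - 6*cos(2*x))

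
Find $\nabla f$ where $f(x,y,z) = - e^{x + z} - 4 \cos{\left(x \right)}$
(-exp(x + z) + 4*sin(x), 0, -exp(x + z))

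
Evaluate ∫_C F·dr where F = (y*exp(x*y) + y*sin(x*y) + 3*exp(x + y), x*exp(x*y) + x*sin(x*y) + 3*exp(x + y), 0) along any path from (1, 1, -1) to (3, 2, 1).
-3*exp(2) - E - cos(6) + cos(1) + exp(6) + 3*exp(5)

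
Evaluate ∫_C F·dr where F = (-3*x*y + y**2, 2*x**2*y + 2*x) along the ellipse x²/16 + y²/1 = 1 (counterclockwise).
8*pi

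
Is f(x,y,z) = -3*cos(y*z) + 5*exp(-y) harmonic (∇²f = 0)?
No, ∇²f = (3*(y**2 + z**2)*exp(y)*cos(y*z) + 5)*exp(-y)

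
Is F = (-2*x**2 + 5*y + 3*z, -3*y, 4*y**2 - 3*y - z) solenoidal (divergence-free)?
No, ∇·F = -4*x - 4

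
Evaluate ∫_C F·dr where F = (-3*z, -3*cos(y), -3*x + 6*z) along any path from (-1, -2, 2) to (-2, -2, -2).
-18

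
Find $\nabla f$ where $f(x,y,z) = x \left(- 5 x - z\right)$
(-10*x - z, 0, -x)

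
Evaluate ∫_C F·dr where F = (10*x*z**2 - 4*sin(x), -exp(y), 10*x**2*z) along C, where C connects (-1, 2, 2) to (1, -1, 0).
-20 - exp(-1) + exp(2)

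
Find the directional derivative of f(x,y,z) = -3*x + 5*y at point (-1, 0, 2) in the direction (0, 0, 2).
0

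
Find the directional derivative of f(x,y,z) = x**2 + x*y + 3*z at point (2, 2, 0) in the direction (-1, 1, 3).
5*sqrt(11)/11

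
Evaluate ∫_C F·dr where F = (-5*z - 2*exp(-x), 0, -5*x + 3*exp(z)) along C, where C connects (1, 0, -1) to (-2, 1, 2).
-5*exp(-1) + 15 + 5*exp(2)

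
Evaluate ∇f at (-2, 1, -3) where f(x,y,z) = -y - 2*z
(0, -1, -2)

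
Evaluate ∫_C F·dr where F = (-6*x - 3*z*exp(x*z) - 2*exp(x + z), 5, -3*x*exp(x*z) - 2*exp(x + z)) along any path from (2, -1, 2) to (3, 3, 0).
-2*exp(3) + 2 + 5*exp(4)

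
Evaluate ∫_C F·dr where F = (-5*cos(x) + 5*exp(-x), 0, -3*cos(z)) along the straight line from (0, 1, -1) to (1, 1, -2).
-8*sin(1) - 5*exp(-1) + 3*sin(2) + 5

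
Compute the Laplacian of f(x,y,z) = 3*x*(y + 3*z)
0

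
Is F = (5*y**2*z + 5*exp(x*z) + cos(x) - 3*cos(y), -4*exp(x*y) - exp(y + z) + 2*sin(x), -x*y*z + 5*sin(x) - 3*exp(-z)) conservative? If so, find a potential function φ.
No, ∇×F = (-x*z + exp(y + z), 5*x*exp(x*z) + 5*y**2 + y*z - 5*cos(x), -10*y*z - 4*y*exp(x*y) - 3*sin(y) + 2*cos(x)) ≠ 0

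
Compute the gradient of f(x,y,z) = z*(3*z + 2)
(0, 0, 6*z + 2)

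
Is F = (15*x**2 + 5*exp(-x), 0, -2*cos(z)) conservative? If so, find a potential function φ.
Yes, F is conservative. φ = 5*x**3 - 2*sin(z) - 5*exp(-x)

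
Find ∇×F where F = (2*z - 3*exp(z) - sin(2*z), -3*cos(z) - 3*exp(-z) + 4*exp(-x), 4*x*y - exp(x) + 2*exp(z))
(4*x - 3*sin(z) - 3*exp(-z), -4*y + exp(x) - 3*exp(z) + 4*sin(z)**2, -4*exp(-x))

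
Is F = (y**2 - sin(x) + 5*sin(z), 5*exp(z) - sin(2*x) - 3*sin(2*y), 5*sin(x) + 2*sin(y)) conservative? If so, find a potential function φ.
No, ∇×F = (-5*exp(z) + 2*cos(y), -5*cos(x) + 5*cos(z), -2*y - 2*cos(2*x)) ≠ 0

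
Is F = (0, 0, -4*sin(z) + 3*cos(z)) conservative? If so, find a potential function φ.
Yes, F is conservative. φ = 3*sin(z) + 4*cos(z)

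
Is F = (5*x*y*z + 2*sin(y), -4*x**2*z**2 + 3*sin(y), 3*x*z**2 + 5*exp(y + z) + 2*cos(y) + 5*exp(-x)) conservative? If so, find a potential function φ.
No, ∇×F = (8*x**2*z + 5*exp(y + z) - 2*sin(y), 5*x*y - 3*z**2 + 5*exp(-x), -8*x*z**2 - 5*x*z - 2*cos(y)) ≠ 0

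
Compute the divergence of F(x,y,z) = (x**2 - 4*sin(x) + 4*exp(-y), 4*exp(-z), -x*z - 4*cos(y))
x - 4*cos(x)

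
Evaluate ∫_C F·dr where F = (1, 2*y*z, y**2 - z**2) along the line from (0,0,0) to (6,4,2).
106/3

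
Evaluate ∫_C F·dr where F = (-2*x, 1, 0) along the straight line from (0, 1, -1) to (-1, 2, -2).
0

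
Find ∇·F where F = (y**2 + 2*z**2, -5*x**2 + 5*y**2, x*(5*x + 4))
10*y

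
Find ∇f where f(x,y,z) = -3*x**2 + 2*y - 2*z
(-6*x, 2, -2)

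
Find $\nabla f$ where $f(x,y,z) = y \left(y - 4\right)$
(0, 2*y - 4, 0)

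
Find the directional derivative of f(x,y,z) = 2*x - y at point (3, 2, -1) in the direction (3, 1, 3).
5*sqrt(19)/19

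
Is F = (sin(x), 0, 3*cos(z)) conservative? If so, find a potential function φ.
Yes, F is conservative. φ = 3*sin(z) - cos(x)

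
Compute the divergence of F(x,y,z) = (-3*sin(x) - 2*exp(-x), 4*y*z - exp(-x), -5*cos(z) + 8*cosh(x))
4*z + 5*sin(z) - 3*cos(x) + 2*exp(-x)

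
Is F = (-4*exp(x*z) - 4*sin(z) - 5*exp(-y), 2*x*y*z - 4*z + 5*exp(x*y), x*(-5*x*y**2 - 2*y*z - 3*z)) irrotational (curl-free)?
No, ∇×F = (-2*x*y - 2*x*(5*x*y + z) + 4, 10*x*y**2 - 4*x*exp(x*z) + 2*y*z + 3*z - 4*cos(z), 2*y*z + 5*y*exp(x*y) - 5*exp(-y))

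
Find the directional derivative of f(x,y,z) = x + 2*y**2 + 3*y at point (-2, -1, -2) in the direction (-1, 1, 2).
-sqrt(6)/3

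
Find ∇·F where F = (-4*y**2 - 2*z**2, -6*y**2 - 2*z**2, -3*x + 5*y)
-12*y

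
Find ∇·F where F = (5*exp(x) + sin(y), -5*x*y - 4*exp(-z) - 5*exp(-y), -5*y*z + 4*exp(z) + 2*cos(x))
-5*x - 5*y + 5*exp(x) + 4*exp(z) + 5*exp(-y)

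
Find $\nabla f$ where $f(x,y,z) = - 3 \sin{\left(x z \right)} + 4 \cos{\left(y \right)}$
(-3*z*cos(x*z), -4*sin(y), -3*x*cos(x*z))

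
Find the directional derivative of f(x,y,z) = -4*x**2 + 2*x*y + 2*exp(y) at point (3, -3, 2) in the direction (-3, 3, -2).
3*sqrt(22)*(1 + 18*exp(3))*exp(-3)/11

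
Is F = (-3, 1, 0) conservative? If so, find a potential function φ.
Yes, F is conservative. φ = -3*x + y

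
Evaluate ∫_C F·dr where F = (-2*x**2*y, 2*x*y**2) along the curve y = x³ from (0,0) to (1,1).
4/15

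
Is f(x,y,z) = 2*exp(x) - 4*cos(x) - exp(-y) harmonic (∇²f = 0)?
No, ∇²f = 2*exp(x) + 4*cos(x) - exp(-y)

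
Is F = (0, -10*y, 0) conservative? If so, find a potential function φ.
Yes, F is conservative. φ = -5*y**2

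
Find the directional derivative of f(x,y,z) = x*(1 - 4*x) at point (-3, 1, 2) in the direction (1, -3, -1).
25*sqrt(11)/11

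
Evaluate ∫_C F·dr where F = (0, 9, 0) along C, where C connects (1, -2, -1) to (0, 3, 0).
45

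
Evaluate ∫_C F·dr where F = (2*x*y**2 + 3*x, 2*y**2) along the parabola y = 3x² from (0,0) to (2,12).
1350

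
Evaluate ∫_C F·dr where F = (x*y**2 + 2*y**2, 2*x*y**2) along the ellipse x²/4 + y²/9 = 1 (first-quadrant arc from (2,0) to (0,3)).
-33 + 27*pi/4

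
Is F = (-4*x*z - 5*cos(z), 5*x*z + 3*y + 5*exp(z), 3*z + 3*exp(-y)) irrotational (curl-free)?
No, ∇×F = (-5*x - 5*exp(z) - 3*exp(-y), -4*x + 5*sin(z), 5*z)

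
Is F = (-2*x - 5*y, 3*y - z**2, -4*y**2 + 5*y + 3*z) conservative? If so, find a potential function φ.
No, ∇×F = (-8*y + 2*z + 5, 0, 5) ≠ 0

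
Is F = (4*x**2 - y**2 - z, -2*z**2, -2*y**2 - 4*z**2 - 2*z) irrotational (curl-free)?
No, ∇×F = (-4*y + 4*z, -1, 2*y)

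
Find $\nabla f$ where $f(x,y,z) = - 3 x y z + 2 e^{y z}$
(-3*y*z, z*(-3*x + 2*exp(y*z)), y*(-3*x + 2*exp(y*z)))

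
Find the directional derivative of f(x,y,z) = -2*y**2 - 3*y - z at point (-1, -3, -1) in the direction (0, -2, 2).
-5*sqrt(2)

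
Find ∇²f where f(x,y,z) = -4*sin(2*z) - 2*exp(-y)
16*sin(2*z) - 2*exp(-y)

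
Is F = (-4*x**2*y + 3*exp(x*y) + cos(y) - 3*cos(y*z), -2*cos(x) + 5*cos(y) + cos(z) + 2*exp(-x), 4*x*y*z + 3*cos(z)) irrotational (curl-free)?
No, ∇×F = (4*x*z + sin(z), y*(-4*z + 3*sin(y*z)), 4*x**2 - 3*x*exp(x*y) - 3*z*sin(y*z) + 2*sin(x) + sin(y) - 2*exp(-x))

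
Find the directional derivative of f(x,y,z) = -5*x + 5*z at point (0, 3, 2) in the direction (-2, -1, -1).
5*sqrt(6)/6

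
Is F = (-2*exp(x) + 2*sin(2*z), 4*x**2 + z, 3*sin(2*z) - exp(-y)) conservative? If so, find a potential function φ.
No, ∇×F = (-1 + exp(-y), 4*cos(2*z), 8*x) ≠ 0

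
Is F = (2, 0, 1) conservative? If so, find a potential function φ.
Yes, F is conservative. φ = 2*x + z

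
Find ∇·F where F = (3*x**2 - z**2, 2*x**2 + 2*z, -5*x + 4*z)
6*x + 4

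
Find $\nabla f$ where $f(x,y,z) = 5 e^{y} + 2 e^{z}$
(0, 5*exp(y), 2*exp(z))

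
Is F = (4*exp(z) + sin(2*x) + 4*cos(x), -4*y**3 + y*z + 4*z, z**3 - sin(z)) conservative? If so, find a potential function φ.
No, ∇×F = (-y - 4, 4*exp(z), 0) ≠ 0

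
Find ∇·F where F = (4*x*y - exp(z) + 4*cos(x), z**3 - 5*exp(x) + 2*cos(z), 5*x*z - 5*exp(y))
5*x + 4*y - 4*sin(x)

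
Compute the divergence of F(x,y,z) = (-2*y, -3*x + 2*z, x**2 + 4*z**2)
8*z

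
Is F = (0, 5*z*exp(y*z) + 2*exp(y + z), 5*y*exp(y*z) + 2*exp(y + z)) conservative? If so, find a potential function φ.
Yes, F is conservative. φ = 5*exp(y*z) + 2*exp(y + z)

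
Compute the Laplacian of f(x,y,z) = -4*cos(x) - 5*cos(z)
4*cos(x) + 5*cos(z)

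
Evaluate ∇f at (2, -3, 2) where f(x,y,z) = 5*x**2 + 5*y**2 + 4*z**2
(20, -30, 16)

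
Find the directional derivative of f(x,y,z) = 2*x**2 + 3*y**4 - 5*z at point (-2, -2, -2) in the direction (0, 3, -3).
-91*sqrt(2)/2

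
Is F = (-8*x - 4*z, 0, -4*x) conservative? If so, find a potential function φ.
Yes, F is conservative. φ = 4*x*(-x - z)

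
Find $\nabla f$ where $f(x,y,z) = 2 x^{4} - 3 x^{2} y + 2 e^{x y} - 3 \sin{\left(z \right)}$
(8*x**3 - 6*x*y + 2*y*exp(x*y), x*(-3*x + 2*exp(x*y)), -3*cos(z))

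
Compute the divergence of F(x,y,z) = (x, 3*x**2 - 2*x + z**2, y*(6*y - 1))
1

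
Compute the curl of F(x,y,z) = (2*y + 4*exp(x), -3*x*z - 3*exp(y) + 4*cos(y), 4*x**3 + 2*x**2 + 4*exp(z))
(3*x, 4*x*(-3*x - 1), -3*z - 2)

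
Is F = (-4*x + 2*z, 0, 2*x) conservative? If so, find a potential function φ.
Yes, F is conservative. φ = 2*x*(-x + z)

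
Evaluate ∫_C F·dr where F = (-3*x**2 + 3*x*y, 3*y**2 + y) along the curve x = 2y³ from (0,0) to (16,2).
-23994/7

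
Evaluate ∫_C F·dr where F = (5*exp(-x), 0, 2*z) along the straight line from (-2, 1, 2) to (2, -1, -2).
10*sinh(2)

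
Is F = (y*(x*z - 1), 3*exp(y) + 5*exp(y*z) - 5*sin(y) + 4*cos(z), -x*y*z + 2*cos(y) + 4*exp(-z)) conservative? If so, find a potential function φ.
No, ∇×F = (-x*z - 5*y*exp(y*z) - 2*sin(y) + 4*sin(z), y*(x + z), -x*z + 1) ≠ 0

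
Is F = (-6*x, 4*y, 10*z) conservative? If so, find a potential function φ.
Yes, F is conservative. φ = -3*x**2 + 2*y**2 + 5*z**2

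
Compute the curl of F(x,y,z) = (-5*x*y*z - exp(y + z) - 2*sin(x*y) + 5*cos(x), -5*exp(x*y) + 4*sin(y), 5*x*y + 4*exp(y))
(5*x + 4*exp(y), -5*x*y - 5*y - exp(y + z), 5*x*z + 2*x*cos(x*y) - 5*y*exp(x*y) + exp(y + z))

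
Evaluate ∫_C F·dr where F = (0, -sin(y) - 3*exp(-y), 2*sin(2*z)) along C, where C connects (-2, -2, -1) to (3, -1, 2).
-3*exp(2) + cos(1) - cos(4) + 3*E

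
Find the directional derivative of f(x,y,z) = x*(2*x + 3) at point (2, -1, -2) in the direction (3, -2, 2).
33*sqrt(17)/17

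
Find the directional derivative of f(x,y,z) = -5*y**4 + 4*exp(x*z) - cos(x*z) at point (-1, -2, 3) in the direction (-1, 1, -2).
sqrt(6)*(-4 + exp(3)*sin(3) + 160*exp(3))*exp(-3)/6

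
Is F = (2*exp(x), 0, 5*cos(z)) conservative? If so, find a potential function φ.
Yes, F is conservative. φ = 2*exp(x) + 5*sin(z)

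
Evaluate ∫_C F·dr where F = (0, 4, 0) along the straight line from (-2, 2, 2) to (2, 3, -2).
4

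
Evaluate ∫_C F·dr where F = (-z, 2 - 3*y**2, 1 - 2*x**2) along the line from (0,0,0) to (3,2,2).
-17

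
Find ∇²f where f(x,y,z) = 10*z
0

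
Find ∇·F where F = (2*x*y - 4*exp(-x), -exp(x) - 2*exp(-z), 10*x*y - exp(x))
2*y + 4*exp(-x)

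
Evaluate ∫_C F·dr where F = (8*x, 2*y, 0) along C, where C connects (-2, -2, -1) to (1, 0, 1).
-16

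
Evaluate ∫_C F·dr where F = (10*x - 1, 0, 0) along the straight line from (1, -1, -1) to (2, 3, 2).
14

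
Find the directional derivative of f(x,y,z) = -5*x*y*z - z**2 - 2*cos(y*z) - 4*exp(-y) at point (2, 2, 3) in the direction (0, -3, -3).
sqrt(2)*(-2 - 5*exp(2)*sin(6) + 28*exp(2))*exp(-2)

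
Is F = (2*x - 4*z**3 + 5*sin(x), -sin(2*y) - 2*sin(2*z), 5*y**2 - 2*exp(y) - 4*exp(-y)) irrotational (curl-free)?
No, ∇×F = (10*y - 2*exp(y) + 4*cos(2*z) + 4*exp(-y), -12*z**2, 0)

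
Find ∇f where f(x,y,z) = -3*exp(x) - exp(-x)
(-3*exp(x) + exp(-x), 0, 0)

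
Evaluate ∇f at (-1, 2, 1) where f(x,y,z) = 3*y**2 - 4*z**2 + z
(0, 12, -7)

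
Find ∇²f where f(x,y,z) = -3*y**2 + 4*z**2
2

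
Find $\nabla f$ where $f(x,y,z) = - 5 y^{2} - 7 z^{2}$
(0, -10*y, -14*z)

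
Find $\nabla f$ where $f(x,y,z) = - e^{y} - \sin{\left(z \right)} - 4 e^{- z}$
(0, -exp(y), -cos(z) + 4*exp(-z))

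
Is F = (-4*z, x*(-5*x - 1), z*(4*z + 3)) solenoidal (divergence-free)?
No, ∇·F = 8*z + 3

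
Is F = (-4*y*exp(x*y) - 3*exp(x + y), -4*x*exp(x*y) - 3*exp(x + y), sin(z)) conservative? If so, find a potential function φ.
Yes, F is conservative. φ = -4*exp(x*y) - 3*exp(x + y) - cos(z)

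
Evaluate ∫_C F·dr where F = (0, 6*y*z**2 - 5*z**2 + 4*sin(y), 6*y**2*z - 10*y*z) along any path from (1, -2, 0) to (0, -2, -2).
88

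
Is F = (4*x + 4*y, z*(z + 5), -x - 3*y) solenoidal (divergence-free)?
No, ∇·F = 4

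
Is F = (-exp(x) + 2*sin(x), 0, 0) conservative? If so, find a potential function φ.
Yes, F is conservative. φ = -exp(x) - 2*cos(x)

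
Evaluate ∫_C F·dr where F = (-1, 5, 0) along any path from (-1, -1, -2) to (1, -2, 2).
-7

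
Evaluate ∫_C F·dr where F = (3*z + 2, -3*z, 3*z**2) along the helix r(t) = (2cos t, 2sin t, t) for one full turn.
12*pi + 8*pi**3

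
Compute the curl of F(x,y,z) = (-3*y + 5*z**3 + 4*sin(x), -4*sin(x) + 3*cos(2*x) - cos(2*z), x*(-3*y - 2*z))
(-3*x - 2*sin(2*z), 3*y + 15*z**2 + 2*z, -6*sin(2*x) - 4*cos(x) + 3)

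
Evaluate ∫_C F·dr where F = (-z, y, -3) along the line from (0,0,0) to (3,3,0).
9/2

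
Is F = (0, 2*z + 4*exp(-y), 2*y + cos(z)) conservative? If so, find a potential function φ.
Yes, F is conservative. φ = 2*y*z + sin(z) - 4*exp(-y)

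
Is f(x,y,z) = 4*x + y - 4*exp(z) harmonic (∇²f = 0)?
No, ∇²f = -4*exp(z)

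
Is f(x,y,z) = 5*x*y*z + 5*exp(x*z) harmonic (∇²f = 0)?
No, ∇²f = 5*(x**2 + z**2)*exp(x*z)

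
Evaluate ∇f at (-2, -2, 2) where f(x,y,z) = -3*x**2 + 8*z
(12, 0, 8)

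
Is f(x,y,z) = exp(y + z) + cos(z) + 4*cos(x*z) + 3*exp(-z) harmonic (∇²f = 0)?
No, ∇²f = -4*x**2*cos(x*z) - 4*z**2*cos(x*z) + 2*exp(y + z) - cos(z) + 3*exp(-z)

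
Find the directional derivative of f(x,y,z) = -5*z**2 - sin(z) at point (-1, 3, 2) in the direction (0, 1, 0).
0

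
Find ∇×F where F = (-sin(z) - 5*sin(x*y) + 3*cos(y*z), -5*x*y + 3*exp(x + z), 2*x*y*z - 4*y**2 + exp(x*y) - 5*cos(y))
(2*x*z + x*exp(x*y) - 8*y - 3*exp(x + z) + 5*sin(y), -2*y*z - y*exp(x*y) - 3*y*sin(y*z) - cos(z), 5*x*cos(x*y) - 5*y + 3*z*sin(y*z) + 3*exp(x + z))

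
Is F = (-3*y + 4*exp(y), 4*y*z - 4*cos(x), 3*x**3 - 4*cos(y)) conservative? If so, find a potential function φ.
No, ∇×F = (-4*y + 4*sin(y), -9*x**2, -4*exp(y) + 4*sin(x) + 3) ≠ 0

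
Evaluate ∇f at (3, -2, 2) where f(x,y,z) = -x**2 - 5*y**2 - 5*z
(-6, 20, -5)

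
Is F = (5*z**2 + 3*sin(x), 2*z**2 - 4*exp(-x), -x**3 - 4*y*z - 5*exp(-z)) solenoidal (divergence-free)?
No, ∇·F = -4*y + 3*cos(x) + 5*exp(-z)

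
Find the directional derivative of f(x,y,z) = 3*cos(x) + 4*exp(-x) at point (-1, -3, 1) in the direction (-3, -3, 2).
3*sqrt(22)*(-3*sin(1) + 4*E)/22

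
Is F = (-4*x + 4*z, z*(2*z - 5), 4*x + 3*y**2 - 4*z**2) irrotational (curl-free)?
No, ∇×F = (6*y - 4*z + 5, 0, 0)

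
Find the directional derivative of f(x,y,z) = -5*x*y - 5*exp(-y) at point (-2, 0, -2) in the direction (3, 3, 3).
5*sqrt(3)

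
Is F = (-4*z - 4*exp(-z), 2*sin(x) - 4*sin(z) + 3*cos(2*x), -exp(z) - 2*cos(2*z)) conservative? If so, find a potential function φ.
No, ∇×F = (4*cos(z), -4 + 4*exp(-z), -6*sin(2*x) + 2*cos(x)) ≠ 0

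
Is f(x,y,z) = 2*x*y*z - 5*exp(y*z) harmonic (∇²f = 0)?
No, ∇²f = 5*(-y**2 - z**2)*exp(y*z)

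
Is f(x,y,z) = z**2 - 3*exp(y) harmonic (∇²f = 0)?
No, ∇²f = 2 - 3*exp(y)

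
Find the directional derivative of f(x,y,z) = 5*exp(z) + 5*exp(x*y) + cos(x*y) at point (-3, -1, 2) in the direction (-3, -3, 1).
sqrt(19)*(-12*sin(3) + 5*exp(2) + 60*exp(3))/19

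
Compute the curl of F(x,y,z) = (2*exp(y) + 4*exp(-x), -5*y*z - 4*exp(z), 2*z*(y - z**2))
(5*y + 2*z + 4*exp(z), 0, -2*exp(y))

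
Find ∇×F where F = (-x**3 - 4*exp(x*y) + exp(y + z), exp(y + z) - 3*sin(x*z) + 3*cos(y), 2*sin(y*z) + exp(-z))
(3*x*cos(x*z) + 2*z*cos(y*z) - exp(y + z), exp(y + z), 4*x*exp(x*y) - 3*z*cos(x*z) - exp(y + z))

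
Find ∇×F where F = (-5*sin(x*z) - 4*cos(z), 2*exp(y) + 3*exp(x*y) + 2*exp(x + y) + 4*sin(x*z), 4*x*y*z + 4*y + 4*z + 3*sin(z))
(4*x*z - 4*x*cos(x*z) + 4, -5*x*cos(x*z) - 4*y*z + 4*sin(z), 3*y*exp(x*y) + 4*z*cos(x*z) + 2*exp(x + y))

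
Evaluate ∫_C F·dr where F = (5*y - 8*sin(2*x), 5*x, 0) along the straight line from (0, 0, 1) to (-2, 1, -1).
-14 + 4*cos(4)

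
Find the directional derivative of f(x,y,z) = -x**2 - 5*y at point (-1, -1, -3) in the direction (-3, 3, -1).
-21*sqrt(19)/19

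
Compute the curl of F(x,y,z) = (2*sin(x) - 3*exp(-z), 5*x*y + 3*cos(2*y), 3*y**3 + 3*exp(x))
(9*y**2, -3*exp(x) + 3*exp(-z), 5*y)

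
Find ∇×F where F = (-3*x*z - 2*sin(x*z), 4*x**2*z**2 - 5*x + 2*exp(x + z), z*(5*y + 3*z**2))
(-8*x**2*z + 5*z - 2*exp(x + z), -x*(2*cos(x*z) + 3), 8*x*z**2 + 2*exp(x + z) - 5)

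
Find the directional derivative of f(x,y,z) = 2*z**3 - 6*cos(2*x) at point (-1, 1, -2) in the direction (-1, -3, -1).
12*sqrt(11)*(-2 + sin(2))/11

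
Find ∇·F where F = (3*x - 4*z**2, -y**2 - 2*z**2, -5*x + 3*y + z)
4 - 2*y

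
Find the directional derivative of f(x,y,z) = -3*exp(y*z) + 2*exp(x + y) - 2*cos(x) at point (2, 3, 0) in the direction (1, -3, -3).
sqrt(19)*(-4*exp(5) + 2*sin(2) + 27)/19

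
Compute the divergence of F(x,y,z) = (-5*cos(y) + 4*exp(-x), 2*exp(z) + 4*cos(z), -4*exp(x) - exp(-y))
-4*exp(-x)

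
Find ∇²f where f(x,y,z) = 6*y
0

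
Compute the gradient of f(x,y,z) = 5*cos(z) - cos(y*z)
(0, z*sin(y*z), y*sin(y*z) - 5*sin(z))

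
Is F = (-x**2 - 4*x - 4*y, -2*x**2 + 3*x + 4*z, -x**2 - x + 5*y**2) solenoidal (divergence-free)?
No, ∇·F = -2*x - 4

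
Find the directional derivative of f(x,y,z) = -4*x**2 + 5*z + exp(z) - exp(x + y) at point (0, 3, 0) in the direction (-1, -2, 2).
4 + exp(3)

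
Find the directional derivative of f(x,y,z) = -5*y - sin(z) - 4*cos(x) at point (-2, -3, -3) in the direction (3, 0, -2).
2*sqrt(13)*(-6*sin(2) + cos(3))/13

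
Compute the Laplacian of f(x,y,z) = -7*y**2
-14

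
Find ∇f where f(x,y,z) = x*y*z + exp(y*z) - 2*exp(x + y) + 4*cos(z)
(y*z - 2*exp(x + y), x*z + z*exp(y*z) - 2*exp(x + y), x*y + y*exp(y*z) - 4*sin(z))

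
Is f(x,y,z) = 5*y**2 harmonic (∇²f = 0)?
No, ∇²f = 10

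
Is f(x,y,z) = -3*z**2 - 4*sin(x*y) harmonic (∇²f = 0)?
No, ∇²f = 4*x**2*sin(x*y) + 4*y**2*sin(x*y) - 6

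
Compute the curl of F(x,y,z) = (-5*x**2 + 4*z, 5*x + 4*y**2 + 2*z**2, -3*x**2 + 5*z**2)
(-4*z, 6*x + 4, 5)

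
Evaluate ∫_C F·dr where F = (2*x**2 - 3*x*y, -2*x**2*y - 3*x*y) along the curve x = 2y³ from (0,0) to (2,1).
-211/105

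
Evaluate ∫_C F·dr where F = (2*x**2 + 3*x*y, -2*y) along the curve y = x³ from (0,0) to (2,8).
-592/15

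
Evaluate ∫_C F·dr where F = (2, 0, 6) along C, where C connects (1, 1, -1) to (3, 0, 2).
22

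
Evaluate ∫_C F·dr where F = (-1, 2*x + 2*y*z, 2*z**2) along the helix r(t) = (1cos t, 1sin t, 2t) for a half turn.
2 + 16*pi**3/3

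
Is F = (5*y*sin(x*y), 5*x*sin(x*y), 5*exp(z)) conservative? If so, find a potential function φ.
Yes, F is conservative. φ = 5*exp(z) - 5*cos(x*y)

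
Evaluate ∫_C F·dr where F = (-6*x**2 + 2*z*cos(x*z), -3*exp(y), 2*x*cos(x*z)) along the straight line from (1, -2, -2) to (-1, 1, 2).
-3*E + 3*exp(-2) + 4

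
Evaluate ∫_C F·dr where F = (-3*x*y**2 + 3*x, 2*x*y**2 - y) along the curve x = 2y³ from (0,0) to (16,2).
-2182/3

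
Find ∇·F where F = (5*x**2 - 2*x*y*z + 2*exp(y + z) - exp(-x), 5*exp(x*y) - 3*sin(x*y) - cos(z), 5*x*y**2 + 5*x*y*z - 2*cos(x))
5*x*y + 5*x*exp(x*y) - 3*x*cos(x*y) + 10*x - 2*y*z + exp(-x)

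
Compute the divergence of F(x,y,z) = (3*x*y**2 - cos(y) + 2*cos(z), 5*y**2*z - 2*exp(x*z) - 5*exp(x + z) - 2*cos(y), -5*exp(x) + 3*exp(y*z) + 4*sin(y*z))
3*y**2 + 10*y*z + 3*y*exp(y*z) + 4*y*cos(y*z) + 2*sin(y)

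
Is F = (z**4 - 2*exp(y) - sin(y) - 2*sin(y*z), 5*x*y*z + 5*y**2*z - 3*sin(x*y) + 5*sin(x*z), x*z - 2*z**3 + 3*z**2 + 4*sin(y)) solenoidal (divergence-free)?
No, ∇·F = 5*x*z - 3*x*cos(x*y) + x + 10*y*z - 6*z**2 + 6*z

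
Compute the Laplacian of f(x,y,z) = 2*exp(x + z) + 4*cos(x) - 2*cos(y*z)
2*y**2*cos(y*z) + 2*z**2*cos(y*z) + 4*exp(x + z) - 4*cos(x)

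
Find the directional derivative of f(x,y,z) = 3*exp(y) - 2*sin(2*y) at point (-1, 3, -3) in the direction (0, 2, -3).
2*sqrt(13)*(-4*cos(6) + 3*exp(3))/13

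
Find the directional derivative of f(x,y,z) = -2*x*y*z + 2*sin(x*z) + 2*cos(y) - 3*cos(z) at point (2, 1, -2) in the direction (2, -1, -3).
sqrt(14)*(2*sin(1) + 9*sin(2) + 12 - 20*cos(4))/14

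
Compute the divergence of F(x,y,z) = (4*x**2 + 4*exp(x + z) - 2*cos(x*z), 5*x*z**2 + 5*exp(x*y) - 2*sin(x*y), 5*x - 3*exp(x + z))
5*x*exp(x*y) - 2*x*cos(x*y) + 8*x + 2*z*sin(x*z) + exp(x + z)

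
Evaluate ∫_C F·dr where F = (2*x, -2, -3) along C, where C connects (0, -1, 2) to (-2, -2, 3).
3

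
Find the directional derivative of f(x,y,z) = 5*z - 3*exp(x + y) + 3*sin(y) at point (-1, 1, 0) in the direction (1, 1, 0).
3*sqrt(2)*(-2 + cos(1))/2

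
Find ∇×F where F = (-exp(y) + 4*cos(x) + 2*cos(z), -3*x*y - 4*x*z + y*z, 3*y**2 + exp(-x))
(4*x + 5*y, -2*sin(z) + exp(-x), -3*y - 4*z + exp(y))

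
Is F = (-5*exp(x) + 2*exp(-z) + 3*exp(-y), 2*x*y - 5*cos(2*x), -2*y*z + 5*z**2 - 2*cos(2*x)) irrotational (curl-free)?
No, ∇×F = (-2*z, -4*sin(2*x) - 2*exp(-z), 2*y + 10*sin(2*x) + 3*exp(-y))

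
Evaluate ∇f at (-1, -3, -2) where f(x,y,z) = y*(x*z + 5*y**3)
(6, -538, 3)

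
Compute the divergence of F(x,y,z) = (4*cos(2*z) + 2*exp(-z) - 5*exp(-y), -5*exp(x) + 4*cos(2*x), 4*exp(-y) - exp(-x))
0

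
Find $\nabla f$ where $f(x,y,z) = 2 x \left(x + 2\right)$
(4*x + 4, 0, 0)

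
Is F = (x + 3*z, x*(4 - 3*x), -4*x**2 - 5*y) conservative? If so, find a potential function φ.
No, ∇×F = (-5, 8*x + 3, 4 - 6*x) ≠ 0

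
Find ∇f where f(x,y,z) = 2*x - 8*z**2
(2, 0, -16*z)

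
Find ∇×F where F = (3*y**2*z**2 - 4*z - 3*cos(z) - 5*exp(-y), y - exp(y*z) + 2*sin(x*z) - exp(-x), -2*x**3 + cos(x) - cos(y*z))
(-2*x*cos(x*z) + y*exp(y*z) + z*sin(y*z), 6*x**2 + 6*y**2*z + sin(x) + 3*sin(z) - 4, -6*y*z**2 + 2*z*cos(x*z) - 5*exp(-y) + exp(-x))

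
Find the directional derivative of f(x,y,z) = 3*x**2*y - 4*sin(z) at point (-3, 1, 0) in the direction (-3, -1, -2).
5*sqrt(14)/2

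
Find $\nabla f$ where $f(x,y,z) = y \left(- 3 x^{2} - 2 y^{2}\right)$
(-6*x*y, -3*x**2 - 6*y**2, 0)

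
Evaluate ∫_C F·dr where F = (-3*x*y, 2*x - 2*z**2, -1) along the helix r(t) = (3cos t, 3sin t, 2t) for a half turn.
55*pi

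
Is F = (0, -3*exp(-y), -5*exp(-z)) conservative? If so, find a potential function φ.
Yes, F is conservative. φ = 5*exp(-z) + 3*exp(-y)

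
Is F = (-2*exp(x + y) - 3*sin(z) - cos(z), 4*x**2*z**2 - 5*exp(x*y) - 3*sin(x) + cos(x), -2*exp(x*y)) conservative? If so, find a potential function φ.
No, ∇×F = (2*x*(-4*x*z - exp(x*y)), 2*y*exp(x*y) + sin(z) - 3*cos(z), 8*x*z**2 - 5*y*exp(x*y) + 2*exp(x + y) - sin(x) - 3*cos(x)) ≠ 0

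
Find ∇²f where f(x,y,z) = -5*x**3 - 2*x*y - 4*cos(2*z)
-30*x + 16*cos(2*z)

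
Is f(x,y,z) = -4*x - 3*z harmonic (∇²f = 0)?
Yes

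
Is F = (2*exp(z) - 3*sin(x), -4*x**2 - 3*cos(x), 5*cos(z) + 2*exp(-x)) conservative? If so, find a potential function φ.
No, ∇×F = (0, 2*exp(z) + 2*exp(-x), -8*x + 3*sin(x)) ≠ 0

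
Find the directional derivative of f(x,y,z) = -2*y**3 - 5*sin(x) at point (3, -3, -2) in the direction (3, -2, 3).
3*sqrt(22)*(36 - 5*cos(3))/22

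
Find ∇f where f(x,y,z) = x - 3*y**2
(1, -6*y, 0)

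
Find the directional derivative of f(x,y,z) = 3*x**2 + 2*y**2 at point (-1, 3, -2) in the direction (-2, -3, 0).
-24*sqrt(13)/13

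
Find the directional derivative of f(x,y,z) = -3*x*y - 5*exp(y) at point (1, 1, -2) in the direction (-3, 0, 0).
3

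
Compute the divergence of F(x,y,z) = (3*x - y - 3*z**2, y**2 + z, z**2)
2*y + 2*z + 3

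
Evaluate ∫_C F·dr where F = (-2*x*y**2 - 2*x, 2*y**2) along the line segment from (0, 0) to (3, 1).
-77/6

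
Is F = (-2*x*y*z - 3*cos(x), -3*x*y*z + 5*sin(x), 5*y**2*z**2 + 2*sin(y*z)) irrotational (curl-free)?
No, ∇×F = (3*x*y + 10*y*z**2 + 2*z*cos(y*z), -2*x*y, 2*x*z - 3*y*z + 5*cos(x))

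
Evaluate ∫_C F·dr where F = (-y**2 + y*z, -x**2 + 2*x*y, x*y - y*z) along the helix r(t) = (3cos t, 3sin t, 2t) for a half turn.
-9*pi**2/2 - 12*pi + 72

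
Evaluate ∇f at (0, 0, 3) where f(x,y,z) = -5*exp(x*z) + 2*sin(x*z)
(-9, 0, 0)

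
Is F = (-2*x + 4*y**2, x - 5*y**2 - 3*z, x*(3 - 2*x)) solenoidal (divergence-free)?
No, ∇·F = -10*y - 2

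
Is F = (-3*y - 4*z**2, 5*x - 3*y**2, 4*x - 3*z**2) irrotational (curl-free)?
No, ∇×F = (0, -8*z - 4, 8)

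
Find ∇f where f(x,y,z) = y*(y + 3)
(0, 2*y + 3, 0)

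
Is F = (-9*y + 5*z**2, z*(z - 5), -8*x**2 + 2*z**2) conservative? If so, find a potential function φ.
No, ∇×F = (5 - 2*z, 16*x + 10*z, 9) ≠ 0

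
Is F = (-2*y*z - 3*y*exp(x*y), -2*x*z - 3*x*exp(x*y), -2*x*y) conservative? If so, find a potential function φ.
Yes, F is conservative. φ = -2*x*y*z - 3*exp(x*y)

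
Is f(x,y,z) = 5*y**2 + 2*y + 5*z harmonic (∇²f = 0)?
No, ∇²f = 10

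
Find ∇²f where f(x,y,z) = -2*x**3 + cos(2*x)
-12*x - 4*cos(2*x)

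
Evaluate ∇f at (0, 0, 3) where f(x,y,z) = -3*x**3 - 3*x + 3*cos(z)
(-3, 0, -3*sin(3))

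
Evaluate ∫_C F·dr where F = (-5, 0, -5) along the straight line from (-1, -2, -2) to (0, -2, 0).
-15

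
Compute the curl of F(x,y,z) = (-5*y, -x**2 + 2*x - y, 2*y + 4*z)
(2, 0, 7 - 2*x)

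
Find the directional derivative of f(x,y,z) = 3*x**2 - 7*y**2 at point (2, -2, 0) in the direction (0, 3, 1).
42*sqrt(10)/5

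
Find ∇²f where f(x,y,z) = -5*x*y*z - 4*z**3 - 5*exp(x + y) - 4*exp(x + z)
-24*z - 10*exp(x + y) - 8*exp(x + z)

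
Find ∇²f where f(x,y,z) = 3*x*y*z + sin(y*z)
(-y**2 - z**2)*sin(y*z)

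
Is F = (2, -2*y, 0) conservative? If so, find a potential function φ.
Yes, F is conservative. φ = 2*x - y**2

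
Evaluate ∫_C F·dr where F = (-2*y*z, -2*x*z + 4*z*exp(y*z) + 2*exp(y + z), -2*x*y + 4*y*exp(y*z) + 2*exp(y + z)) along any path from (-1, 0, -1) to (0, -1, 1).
-2 + 2*exp(-1)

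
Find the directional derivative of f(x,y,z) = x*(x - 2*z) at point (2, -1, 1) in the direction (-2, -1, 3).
-8*sqrt(14)/7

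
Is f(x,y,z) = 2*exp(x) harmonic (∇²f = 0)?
No, ∇²f = 2*exp(x)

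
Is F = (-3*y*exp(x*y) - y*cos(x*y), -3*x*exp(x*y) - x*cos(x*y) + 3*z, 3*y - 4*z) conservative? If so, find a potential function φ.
Yes, F is conservative. φ = 3*y*z - 2*z**2 - 3*exp(x*y) - sin(x*y)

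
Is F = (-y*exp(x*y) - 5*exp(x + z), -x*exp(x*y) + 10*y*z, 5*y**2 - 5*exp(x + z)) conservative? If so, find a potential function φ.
Yes, F is conservative. φ = 5*y**2*z - exp(x*y) - 5*exp(x + z)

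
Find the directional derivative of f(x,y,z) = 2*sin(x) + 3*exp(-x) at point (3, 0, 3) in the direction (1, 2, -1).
sqrt(6)*(2*exp(3)*cos(3) - 3)*exp(-3)/6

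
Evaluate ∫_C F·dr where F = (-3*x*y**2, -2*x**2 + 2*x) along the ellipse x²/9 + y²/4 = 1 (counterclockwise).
12*pi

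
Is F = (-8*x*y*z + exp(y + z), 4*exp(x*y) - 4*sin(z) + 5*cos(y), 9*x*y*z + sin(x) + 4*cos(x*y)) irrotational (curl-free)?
No, ∇×F = (9*x*z - 4*x*sin(x*y) + 4*cos(z), -8*x*y - 9*y*z + 4*y*sin(x*y) + exp(y + z) - cos(x), 8*x*z + 4*y*exp(x*y) - exp(y + z))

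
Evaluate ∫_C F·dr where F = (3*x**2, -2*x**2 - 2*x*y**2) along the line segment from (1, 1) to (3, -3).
326/3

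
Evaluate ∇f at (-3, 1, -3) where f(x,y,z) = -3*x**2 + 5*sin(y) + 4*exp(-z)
(18, 5*cos(1), -4*exp(3))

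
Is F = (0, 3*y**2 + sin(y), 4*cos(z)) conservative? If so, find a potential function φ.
Yes, F is conservative. φ = y**3 + 4*sin(z) - cos(y)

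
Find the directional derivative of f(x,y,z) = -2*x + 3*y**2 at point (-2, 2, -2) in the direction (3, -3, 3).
-14*sqrt(3)/3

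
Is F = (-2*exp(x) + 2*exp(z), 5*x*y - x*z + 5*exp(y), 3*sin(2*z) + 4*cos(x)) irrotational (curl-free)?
No, ∇×F = (x, 2*exp(z) + 4*sin(x), 5*y - z)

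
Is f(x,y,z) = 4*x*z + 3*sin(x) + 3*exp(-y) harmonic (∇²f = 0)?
No, ∇²f = -3*sin(x) + 3*exp(-y)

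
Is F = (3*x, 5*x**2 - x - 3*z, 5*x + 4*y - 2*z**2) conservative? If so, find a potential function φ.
No, ∇×F = (7, -5, 10*x - 1) ≠ 0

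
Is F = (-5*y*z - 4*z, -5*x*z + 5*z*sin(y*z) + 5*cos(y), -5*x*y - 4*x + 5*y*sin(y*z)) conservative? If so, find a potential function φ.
Yes, F is conservative. φ = -5*x*y*z - 4*x*z + 5*sin(y) - 5*cos(y*z)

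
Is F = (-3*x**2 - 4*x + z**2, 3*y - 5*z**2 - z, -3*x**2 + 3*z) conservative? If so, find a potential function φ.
No, ∇×F = (10*z + 1, 6*x + 2*z, 0) ≠ 0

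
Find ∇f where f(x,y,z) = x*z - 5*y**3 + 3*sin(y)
(z, -15*y**2 + 3*cos(y), x)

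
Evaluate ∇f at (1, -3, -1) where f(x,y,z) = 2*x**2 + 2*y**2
(4, -12, 0)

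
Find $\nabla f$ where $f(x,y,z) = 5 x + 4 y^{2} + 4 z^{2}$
(5, 8*y, 8*z)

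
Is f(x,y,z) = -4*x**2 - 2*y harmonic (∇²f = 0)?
No, ∇²f = -8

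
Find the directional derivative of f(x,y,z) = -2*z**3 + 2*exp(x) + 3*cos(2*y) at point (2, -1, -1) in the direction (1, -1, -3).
2*sqrt(11)*(-3*sin(2) + exp(2) + 9)/11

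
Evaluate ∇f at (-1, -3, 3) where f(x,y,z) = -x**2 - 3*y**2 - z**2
(2, 18, -6)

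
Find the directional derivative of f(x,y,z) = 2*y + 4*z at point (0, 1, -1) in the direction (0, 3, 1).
sqrt(10)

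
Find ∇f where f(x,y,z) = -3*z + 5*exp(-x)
(-5*exp(-x), 0, -3)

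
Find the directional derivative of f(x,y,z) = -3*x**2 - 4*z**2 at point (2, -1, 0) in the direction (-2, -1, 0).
24*sqrt(5)/5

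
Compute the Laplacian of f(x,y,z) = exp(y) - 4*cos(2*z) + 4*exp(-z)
exp(y) + 16*cos(2*z) + 4*exp(-z)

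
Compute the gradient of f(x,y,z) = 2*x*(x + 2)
(4*x + 4, 0, 0)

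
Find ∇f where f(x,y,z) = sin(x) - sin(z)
(cos(x), 0, -cos(z))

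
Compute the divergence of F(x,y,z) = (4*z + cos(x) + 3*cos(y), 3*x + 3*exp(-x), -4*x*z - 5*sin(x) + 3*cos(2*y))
-4*x - sin(x)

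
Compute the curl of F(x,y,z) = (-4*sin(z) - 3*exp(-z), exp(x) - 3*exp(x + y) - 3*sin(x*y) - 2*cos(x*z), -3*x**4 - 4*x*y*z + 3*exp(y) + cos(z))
(-4*x*z - 2*x*sin(x*z) + 3*exp(y), 12*x**3 + 4*y*z - 4*cos(z) + 3*exp(-z), -3*y*cos(x*y) + 2*z*sin(x*z) + exp(x) - 3*exp(x + y))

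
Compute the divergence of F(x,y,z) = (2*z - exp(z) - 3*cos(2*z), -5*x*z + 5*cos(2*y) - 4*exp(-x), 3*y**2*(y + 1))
-10*sin(2*y)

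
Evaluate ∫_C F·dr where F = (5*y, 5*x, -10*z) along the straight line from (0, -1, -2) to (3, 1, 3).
-10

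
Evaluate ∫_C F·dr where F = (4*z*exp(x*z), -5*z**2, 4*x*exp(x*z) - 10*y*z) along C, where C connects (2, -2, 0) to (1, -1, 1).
1 + 4*E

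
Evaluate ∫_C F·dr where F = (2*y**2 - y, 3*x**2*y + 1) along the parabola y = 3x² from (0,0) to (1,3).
73/5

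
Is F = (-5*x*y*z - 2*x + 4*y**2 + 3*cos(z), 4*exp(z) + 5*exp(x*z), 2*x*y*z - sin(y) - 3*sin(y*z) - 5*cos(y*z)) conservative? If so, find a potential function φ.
No, ∇×F = (2*x*z - 5*x*exp(x*z) + 5*z*sin(y*z) - 3*z*cos(y*z) - 4*exp(z) - cos(y), -5*x*y - 2*y*z - 3*sin(z), 5*x*z - 8*y + 5*z*exp(x*z)) ≠ 0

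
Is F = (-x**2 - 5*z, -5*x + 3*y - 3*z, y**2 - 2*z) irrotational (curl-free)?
No, ∇×F = (2*y + 3, -5, -5)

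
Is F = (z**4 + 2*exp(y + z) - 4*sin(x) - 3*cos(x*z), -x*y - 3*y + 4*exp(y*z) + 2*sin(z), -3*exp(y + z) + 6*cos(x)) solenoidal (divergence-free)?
No, ∇·F = -x + 4*z*exp(y*z) + 3*z*sin(x*z) - 3*exp(y + z) - 4*cos(x) - 3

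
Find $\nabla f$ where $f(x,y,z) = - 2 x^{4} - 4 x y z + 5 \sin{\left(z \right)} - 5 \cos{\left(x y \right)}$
(-8*x**3 - 4*y*z + 5*y*sin(x*y), x*(-4*z + 5*sin(x*y)), -4*x*y + 5*cos(z))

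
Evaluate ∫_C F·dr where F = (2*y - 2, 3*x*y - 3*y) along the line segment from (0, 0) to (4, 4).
48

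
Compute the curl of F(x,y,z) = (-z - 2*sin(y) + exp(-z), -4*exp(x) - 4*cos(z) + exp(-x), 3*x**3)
(-4*sin(z), -9*x**2 - 1 - exp(-z), -4*exp(x) + 2*cos(y) - exp(-x))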